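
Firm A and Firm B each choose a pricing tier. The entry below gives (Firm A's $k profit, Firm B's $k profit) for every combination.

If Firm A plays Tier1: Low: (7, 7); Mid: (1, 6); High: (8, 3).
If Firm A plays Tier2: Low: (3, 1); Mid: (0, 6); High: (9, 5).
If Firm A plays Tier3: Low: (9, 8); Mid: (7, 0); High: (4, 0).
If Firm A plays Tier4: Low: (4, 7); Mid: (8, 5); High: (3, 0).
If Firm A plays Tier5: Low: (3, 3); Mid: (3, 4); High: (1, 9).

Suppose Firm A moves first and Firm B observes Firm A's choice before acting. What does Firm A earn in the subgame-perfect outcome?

Firm B best-responds to each possible Firm A move:
- Tier1: Firm B compares 7, 6, 3 and picks Low; Firm A would get 7.
- Tier2: Firm B compares 1, 6, 5 and picks Mid; Firm A would get 0.
- Tier3: Firm B compares 8, 0, 0 and picks Low; Firm A would get 9.
- Tier4: Firm B compares 7, 5, 0 and picks Low; Firm A would get 4.
- Tier5: Firm B compares 3, 4, 9 and picks High; Firm A would get 1.
Among 7, 0, 9, 4, 1, the best is 9 at Tier3. Subgame-perfect outcome: (Tier3, Low) with payoffs (9, 8).

9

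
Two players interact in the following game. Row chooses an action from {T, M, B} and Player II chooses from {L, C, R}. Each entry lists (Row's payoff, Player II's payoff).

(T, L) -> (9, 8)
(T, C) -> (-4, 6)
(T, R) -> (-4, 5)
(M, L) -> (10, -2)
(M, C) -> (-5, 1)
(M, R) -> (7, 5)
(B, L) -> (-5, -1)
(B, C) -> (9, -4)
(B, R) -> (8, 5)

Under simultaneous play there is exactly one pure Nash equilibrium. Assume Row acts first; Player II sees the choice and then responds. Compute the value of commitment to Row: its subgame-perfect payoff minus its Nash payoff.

Player II best-responds to each possible Row move:
- T: Player II compares 8, 6, 5 and picks L; Row would get 9.
- M: Player II compares -2, 1, 5 and picks R; Row would get 7.
- B: Player II compares -1, -4, 5 and picks R; Row would get 8.
Row's induced payoffs are 9, 7, 8, so Row commits to T. Subgame-perfect outcome: (T, L) with payoffs (9, 8).
Now find the simultaneous Nash equilibrium.
Row's best replies: L→M; C→B; R→B.
Player II's best replies: T→L; M→R; B→R.
Only (B, R) has each player best-responding; Nash payoffs (8, 5).
Row's commitment gain: 9 − 8 = 1.

1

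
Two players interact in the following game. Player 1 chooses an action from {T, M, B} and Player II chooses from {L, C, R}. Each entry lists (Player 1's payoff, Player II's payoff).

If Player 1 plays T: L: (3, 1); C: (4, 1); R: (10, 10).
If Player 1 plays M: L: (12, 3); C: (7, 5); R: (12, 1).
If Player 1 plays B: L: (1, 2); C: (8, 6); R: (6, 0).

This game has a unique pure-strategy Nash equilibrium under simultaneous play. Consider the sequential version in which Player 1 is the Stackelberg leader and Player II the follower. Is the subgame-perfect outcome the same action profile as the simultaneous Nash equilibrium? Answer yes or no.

no

Work backward from Player II's decision.
- T → Player II plays R (best of 1, 1, 10); Player 1 gets 10.
- M → Player II plays C (best of 3, 5, 1); Player 1 gets 7.
- B → Player II plays C (best of 2, 6, 0); Player 1 gets 8.
Among 10, 7, 8, the best is 10 at T. Subgame-perfect outcome: (T, R) with payoffs (10, 10).
Under simultaneous play:
Player 1's best replies: L→M; C→B; R→M.
Player II's best replies: T→R; M→C; B→C.
Only (B, C) has each player best-responding; Nash payoffs (8, 6).
Sequential outcome (T, R) differs from the Nash profile (B, C).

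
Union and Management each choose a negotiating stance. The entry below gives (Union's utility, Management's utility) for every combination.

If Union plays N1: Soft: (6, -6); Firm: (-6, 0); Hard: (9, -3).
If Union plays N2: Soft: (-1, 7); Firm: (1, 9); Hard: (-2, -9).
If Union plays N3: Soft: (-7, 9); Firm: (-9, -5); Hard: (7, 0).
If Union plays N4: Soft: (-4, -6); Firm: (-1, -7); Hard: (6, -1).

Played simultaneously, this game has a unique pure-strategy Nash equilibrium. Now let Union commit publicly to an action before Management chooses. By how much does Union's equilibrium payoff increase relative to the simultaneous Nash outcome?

Management best-responds to each possible Union move:
- N1: Management compares -6, 0, -3 and picks Firm; Union would get -6.
- N2: Management compares 7, 9, -9 and picks Firm; Union would get 1.
- N3: Management compares 9, -5, 0 and picks Soft; Union would get -7.
- N4: Management compares -6, -7, -1 and picks Hard; Union would get 6.
Maximizing over -6, 1, -7, 6, Union chooses N4. Subgame-perfect outcome: (N4, Hard) with payoffs (6, -1).
Under simultaneous play:
Union's best replies: Soft→N1; Firm→N2; Hard→N1.
Management's best replies: N1→Firm; N2→Firm; N3→Soft; N4→Hard.
Only (N2, Firm) has each player best-responding; Nash payoffs (1, 9).
Union's commitment gain: 6 − 1 = 5.

5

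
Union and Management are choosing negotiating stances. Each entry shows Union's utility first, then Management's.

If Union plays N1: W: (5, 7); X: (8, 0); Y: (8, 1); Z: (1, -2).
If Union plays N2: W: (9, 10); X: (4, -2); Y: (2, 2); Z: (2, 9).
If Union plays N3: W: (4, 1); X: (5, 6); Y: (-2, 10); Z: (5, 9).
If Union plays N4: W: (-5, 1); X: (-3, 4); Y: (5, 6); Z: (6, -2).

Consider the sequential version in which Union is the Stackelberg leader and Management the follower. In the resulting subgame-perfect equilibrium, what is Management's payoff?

10

Backward induction with Union moving first.
- N1 → Management plays W (best of 7, 0, 1, -2); Union gets 5.
- N2 → Management plays W (best of 10, -2, 2, 9); Union gets 9.
- N3 → Management plays Y (best of 1, 6, 10, 9); Union gets -2.
- N4 → Management plays Y (best of 1, 4, 6, -2); Union gets 5.
Union's induced payoffs are 5, 9, -2, 5, so Union commits to N2. Subgame-perfect outcome: (N2, W) with payoffs (9, 10).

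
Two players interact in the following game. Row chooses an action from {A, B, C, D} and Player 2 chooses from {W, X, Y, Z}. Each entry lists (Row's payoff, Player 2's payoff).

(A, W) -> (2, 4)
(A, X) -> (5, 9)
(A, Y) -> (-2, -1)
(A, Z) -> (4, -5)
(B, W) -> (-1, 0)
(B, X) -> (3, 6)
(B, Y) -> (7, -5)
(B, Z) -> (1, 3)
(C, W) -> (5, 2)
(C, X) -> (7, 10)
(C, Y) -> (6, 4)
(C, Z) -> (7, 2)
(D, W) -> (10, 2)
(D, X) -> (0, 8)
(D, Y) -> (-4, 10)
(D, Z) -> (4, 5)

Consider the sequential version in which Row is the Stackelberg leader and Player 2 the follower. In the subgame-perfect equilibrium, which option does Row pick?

C

Work backward from Player 2's decision.
- A: Player 2 compares 4, 9, -1, -5 and picks X; Row would get 5.
- B: Player 2 compares 0, 6, -5, 3 and picks X; Row would get 3.
- C: Player 2 compares 2, 10, 4, 2 and picks X; Row would get 7.
- D: Player 2 compares 2, 8, 10, 5 and picks Y; Row would get -4.
Maximizing over 5, 3, 7, -4, Row chooses C. Subgame-perfect outcome: (C, X) with payoffs (7, 10).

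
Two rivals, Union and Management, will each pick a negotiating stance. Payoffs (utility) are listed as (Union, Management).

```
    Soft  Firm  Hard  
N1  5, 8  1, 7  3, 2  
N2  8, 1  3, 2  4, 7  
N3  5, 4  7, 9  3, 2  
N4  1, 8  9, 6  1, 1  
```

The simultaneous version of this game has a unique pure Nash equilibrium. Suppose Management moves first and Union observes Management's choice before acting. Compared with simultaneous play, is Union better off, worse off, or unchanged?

Union best-responds to each possible Management move:
- Soft: BR = N2, leader payoff 1.
- Firm: BR = N4, leader payoff 6.
- Hard: BR = N2, leader payoff 7.
Maximizing over 1, 6, 7, Management chooses Hard. Subgame-perfect outcome: (N2, Hard) with payoffs (4, 7).
Now find the simultaneous Nash equilibrium.
Union's best replies: Soft→N2; Firm→N4; Hard→N2.
Management's best replies: N1→Soft; N2→Hard; N3→Firm; N4→Soft.
The unique mutual best reply is (N2, Hard), giving (4, 7).
Union earns 4 sequentially versus 4 at the Nash outcome: unchanged.

unchanged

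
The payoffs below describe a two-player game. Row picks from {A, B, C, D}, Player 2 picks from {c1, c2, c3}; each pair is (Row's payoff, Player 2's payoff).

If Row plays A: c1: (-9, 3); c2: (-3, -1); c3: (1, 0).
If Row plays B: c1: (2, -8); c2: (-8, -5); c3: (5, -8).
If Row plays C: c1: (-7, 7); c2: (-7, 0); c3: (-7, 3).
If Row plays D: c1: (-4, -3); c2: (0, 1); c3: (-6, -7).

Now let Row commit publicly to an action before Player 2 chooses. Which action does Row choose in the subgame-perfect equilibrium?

Backward induction with Row moving first.
- A → Player 2 plays c1 (best of 3, -1, 0); Row gets -9.
- B → Player 2 plays c2 (best of -8, -5, -8); Row gets -8.
- C → Player 2 plays c1 (best of 7, 0, 3); Row gets -7.
- D → Player 2 plays c2 (best of -3, 1, -7); Row gets 0.
Row's induced payoffs are -9, -8, -7, 0, so Row commits to D. Subgame-perfect outcome: (D, c2) with payoffs (0, 1).

D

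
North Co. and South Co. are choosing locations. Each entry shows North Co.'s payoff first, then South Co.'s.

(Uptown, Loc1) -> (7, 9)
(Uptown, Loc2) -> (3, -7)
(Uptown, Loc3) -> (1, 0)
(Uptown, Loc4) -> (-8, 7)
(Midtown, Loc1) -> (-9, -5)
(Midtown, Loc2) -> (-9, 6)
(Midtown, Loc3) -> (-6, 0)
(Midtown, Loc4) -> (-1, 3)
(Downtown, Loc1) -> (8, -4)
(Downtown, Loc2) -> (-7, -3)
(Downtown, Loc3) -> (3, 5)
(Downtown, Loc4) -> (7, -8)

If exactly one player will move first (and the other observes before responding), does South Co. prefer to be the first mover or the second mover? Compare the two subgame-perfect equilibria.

second

If North Co. leads: South Co.'s best replies are Uptown→Loc1, Midtown→Loc2, Downtown→Loc3; North Co.'s induced payoffs 7, -9, 3; outcome (Uptown, Loc1), payoffs (7, 9).
If South Co. leads: North Co.'s best replies are Loc1→Downtown, Loc2→Uptown, Loc3→Downtown, Loc4→Downtown; South Co.'s induced payoffs -4, -7, 5, -8; outcome (Downtown, Loc3), payoffs (3, 5).
South Co. gets 5 moving first and 9 moving second, so South Co. prefers to move second.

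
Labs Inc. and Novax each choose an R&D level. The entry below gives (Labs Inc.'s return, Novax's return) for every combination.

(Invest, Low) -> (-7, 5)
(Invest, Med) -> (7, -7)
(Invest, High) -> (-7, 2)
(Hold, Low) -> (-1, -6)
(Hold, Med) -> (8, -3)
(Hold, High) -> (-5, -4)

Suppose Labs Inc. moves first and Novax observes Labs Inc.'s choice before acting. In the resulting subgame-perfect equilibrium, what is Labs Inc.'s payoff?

Novax best-responds to each possible Labs Inc. move:
- Invest: Novax compares 5, -7, 2 and picks Low; Labs Inc. would get -7.
- Hold: Novax compares -6, -3, -4 and picks Med; Labs Inc. would get 8.
Labs Inc.'s induced payoffs are -7, 8, so Labs Inc. commits to Hold. Subgame-perfect outcome: (Hold, Med) with payoffs (8, -3).

8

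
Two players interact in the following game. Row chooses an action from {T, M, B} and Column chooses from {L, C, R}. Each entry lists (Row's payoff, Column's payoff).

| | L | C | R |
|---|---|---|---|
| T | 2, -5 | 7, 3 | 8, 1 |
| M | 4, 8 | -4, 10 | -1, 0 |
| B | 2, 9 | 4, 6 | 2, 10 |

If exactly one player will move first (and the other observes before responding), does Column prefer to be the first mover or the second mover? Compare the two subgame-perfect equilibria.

If Row leads: Column's best replies are T→C, M→C, B→R; Row's induced payoffs 7, -4, 2; outcome (T, C), payoffs (7, 3).
If Column leads: Row's best replies are L→M, C→T, R→T; Column's induced payoffs 8, 3, 1; outcome (M, L), payoffs (4, 8).
Column gets 8 moving first and 3 moving second, so Column prefers to move first.

first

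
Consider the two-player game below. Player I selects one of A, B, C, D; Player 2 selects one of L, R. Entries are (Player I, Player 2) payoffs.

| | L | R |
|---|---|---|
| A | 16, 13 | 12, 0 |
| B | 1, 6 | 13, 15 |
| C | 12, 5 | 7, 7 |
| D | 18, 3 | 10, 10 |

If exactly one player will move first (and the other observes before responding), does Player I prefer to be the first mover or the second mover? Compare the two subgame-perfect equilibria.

If Player I leads: Player 2's best replies are A→L, B→R, C→R, D→R; Player I's induced payoffs 16, 13, 7, 10; outcome (A, L), payoffs (16, 13).
If Player 2 leads: Player I's best replies are L→D, R→B; Player 2's induced payoffs 3, 15; outcome (B, R), payoffs (13, 15).
Player I gets 16 moving first and 13 moving second, so Player I prefers to move first.

first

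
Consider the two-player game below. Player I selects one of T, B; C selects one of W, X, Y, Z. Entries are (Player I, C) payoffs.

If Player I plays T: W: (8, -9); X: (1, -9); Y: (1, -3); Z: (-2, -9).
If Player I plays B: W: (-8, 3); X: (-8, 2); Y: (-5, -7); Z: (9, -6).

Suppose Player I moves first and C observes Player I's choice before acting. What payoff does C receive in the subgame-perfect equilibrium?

C best-responds to each possible Player I move:
- T → C plays Y (best of -9, -9, -3, -9); Player I gets 1.
- B → C plays W (best of 3, 2, -7, -6); Player I gets -8.
Player I's induced payoffs are 1, -8, so Player I commits to T. Subgame-perfect outcome: (T, Y) with payoffs (1, -3).

-3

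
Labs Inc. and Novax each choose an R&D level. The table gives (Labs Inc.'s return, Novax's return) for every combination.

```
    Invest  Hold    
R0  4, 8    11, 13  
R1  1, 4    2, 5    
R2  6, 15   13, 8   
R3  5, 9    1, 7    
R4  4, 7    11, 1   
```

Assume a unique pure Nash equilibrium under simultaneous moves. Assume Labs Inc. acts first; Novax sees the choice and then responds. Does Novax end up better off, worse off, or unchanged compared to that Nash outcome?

Work backward from Novax's decision.
- R0 → Novax plays Hold (best of 8, 13); Labs Inc. gets 11.
- R1 → Novax plays Hold (best of 4, 5); Labs Inc. gets 2.
- R2 → Novax plays Invest (best of 15, 8); Labs Inc. gets 6.
- R3 → Novax plays Invest (best of 9, 7); Labs Inc. gets 5.
- R4 → Novax plays Invest (best of 7, 1); Labs Inc. gets 4.
Maximizing over 11, 2, 6, 5, 4, Labs Inc. chooses R0. Subgame-perfect outcome: (R0, Hold) with payoffs (11, 13).
Under simultaneous play:
Labs Inc.'s best replies: Invest→R2; Hold→R2.
Novax's best replies: R0→Hold; R1→Hold; R2→Invest; R3→Invest; R4→Invest.
The unique mutual best reply is (R2, Invest), giving (6, 15).
Novax earns 13 sequentially versus 15 at the Nash outcome: worse off.

worse off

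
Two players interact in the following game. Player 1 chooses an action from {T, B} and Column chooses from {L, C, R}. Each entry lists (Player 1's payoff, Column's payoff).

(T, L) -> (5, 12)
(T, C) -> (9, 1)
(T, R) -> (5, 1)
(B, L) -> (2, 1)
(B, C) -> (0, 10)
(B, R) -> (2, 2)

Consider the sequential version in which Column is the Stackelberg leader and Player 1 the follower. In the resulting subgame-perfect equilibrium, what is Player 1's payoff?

5

Player 1 best-responds to each possible Column move:
- L: BR = T, leader payoff 12.
- C: BR = T, leader payoff 1.
- R: BR = T, leader payoff 1.
Among 12, 1, 1, the best is 12 at L. Subgame-perfect outcome: (T, L) with payoffs (5, 12).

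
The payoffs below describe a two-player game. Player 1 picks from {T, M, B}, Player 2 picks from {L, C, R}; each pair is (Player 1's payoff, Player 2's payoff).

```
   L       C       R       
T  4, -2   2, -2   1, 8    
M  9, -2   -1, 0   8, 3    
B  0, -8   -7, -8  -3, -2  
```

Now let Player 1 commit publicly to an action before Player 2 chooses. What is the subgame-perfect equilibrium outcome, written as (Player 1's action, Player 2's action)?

(M, R)

Work backward from Player 2's decision.
- T: Player 2 compares -2, -2, 8 and picks R; Player 1 would get 1.
- M: Player 2 compares -2, 0, 3 and picks R; Player 1 would get 8.
- B: Player 2 compares -8, -8, -2 and picks R; Player 1 would get -3.
Among 1, 8, -3, the best is 8 at M. Subgame-perfect outcome: (M, R) with payoffs (8, 3).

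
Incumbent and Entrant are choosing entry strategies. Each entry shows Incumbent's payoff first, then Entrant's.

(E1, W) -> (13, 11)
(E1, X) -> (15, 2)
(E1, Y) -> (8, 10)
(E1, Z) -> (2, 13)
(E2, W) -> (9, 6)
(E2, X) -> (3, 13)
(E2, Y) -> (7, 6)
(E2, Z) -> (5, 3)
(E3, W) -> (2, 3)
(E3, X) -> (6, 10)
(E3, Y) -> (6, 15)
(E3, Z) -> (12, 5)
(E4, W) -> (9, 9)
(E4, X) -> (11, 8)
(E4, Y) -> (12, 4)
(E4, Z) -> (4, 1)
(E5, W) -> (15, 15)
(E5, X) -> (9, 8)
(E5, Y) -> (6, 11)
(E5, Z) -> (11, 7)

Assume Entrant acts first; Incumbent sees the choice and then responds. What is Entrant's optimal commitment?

Incumbent best-responds to each possible Entrant move:
- W → Incumbent plays E5 (best of 13, 9, 2, 9, 15); Entrant gets 15.
- X → Incumbent plays E1 (best of 15, 3, 6, 11, 9); Entrant gets 2.
- Y → Incumbent plays E4 (best of 8, 7, 6, 12, 6); Entrant gets 4.
- Z → Incumbent plays E3 (best of 2, 5, 12, 4, 11); Entrant gets 5.
Entrant's induced payoffs are 15, 2, 4, 5, so Entrant commits to W. Subgame-perfect outcome: (E5, W) with payoffs (15, 15).

W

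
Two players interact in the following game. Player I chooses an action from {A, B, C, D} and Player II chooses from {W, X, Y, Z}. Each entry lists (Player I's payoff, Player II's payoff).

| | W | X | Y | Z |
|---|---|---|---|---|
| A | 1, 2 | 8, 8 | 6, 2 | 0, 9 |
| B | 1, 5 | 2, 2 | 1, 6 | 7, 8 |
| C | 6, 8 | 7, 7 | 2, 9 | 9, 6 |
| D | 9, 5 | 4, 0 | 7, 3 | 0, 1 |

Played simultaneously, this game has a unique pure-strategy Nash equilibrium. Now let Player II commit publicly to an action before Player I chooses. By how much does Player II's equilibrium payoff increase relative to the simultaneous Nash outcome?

Player I best-responds to each possible Player II move:
- W → Player I plays D (best of 1, 1, 6, 9); Player II gets 5.
- X → Player I plays A (best of 8, 2, 7, 4); Player II gets 8.
- Y → Player I plays D (best of 6, 1, 2, 7); Player II gets 3.
- Z → Player I plays C (best of 0, 7, 9, 0); Player II gets 6.
Player II's induced payoffs are 5, 8, 3, 6, so Player II commits to X. Subgame-perfect outcome: (A, X) with payoffs (8, 8).
For the simultaneous game, intersect best replies.
Player I's best replies: W→D; X→A; Y→D; Z→C.
Player II's best replies: A→Z; B→Z; C→Y; D→W.
Only (D, W) has each player best-responding; Nash payoffs (9, 5).
Player II's commitment gain: 8 − 5 = 3.

3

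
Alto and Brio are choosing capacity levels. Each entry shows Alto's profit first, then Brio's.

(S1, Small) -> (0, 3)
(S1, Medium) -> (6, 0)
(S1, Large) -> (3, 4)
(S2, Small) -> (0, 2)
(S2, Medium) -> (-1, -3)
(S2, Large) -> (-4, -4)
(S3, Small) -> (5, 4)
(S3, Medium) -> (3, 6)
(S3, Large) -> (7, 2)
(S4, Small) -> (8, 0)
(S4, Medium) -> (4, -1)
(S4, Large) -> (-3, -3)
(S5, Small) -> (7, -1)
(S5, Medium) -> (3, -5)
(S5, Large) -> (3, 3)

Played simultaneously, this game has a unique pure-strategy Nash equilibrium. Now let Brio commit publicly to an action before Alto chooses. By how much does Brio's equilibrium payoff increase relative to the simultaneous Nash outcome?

2

Backward induction with Brio moving first.
- Small → Alto plays S4 (best of 0, 0, 5, 8, 7); Brio gets 0.
- Medium → Alto plays S1 (best of 6, -1, 3, 4, 3); Brio gets 0.
- Large → Alto plays S3 (best of 3, -4, 7, -3, 3); Brio gets 2.
Maximizing over 0, 0, 2, Brio chooses Large. Subgame-perfect outcome: (S3, Large) with payoffs (7, 2).
For the simultaneous game, intersect best replies.
Alto's best replies: Small→S4; Medium→S1; Large→S3.
Brio's best replies: S1→Large; S2→Small; S3→Medium; S4→Small; S5→Large.
The unique mutual best reply is (S4, Small), giving (8, 0).
Brio's commitment gain: 2 − 0 = 2.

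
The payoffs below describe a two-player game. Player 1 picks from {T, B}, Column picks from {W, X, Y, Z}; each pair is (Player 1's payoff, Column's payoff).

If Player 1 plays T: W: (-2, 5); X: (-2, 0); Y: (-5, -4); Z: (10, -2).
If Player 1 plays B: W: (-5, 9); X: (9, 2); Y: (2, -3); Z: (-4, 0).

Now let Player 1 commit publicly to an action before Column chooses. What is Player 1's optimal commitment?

Work backward from Column's decision.
- T: BR = W, leader payoff -2.
- B: BR = W, leader payoff -5.
Among -2, -5, the best is -2 at T. Subgame-perfect outcome: (T, W) with payoffs (-2, 5).

T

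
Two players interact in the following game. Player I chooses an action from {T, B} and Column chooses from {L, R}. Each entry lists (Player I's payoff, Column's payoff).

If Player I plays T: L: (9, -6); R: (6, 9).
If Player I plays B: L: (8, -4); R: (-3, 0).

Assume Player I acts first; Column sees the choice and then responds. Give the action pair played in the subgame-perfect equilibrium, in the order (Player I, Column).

Work backward from Column's decision.
- T → Column plays R (best of -6, 9); Player I gets 6.
- B → Column plays R (best of -4, 0); Player I gets -3.
Maximizing over 6, -3, Player I chooses T. Subgame-perfect outcome: (T, R) with payoffs (6, 9).

(T, R)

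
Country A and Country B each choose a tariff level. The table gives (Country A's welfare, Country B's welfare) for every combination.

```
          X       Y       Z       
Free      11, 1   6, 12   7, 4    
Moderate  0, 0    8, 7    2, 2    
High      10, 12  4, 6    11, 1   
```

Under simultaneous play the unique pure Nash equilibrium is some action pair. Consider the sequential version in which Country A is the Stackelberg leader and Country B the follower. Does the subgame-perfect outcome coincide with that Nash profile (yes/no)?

Work backward from Country B's decision.
- Free: Country B compares 1, 12, 4 and picks Y; Country A would get 6.
- Moderate: Country B compares 0, 7, 2 and picks Y; Country A would get 8.
- High: Country B compares 12, 6, 1 and picks X; Country A would get 10.
Among 6, 8, 10, the best is 10 at High. Subgame-perfect outcome: (High, X) with payoffs (10, 12).
For the simultaneous game, intersect best replies.
Country A's best replies: X→Free; Y→Moderate; Z→High.
Country B's best replies: Free→Y; Moderate→Y; High→X.
Only (Moderate, Y) has each player best-responding; Nash payoffs (8, 7).
Sequential outcome (High, X) differs from the Nash profile (Moderate, Y).

no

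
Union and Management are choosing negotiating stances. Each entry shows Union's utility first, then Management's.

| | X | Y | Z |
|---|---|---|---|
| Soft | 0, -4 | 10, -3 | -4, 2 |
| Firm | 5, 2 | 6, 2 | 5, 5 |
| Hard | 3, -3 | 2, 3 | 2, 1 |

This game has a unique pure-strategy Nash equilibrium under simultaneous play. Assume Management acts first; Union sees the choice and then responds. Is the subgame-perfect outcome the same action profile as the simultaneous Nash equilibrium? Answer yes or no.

yes

Solve by backward induction (Management leads).
- X → Union plays Firm (best of 0, 5, 3); Management gets 2.
- Y → Union plays Soft (best of 10, 6, 2); Management gets -3.
- Z → Union plays Firm (best of -4, 5, 2); Management gets 5.
Maximizing over 2, -3, 5, Management chooses Z. Subgame-perfect outcome: (Firm, Z) with payoffs (5, 5).
For the simultaneous game, intersect best replies.
Union's best replies: X→Firm; Y→Soft; Z→Firm.
Management's best replies: Soft→Z; Firm→Z; Hard→Y.
The unique mutual best reply is (Firm, Z), giving (5, 5).
Sequential outcome (Firm, Z) coincides with the Nash profile (Firm, Z).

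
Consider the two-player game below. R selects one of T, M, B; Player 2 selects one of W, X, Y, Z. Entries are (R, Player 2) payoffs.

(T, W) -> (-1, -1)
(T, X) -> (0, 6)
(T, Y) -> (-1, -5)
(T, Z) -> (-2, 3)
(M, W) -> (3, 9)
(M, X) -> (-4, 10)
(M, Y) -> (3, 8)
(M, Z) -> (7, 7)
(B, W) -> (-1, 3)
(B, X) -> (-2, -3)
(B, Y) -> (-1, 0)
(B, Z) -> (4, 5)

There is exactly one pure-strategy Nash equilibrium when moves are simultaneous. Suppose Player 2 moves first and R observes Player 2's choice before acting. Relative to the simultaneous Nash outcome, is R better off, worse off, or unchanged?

better off

Backward induction with Player 2 moving first.
- W: BR = M, leader payoff 9.
- X: BR = T, leader payoff 6.
- Y: BR = M, leader payoff 8.
- Z: BR = M, leader payoff 7.
Among 9, 6, 8, 7, the best is 9 at W. Subgame-perfect outcome: (M, W) with payoffs (3, 9).
For the simultaneous game, intersect best replies.
R's best replies: W→M; X→T; Y→M; Z→M.
Player 2's best replies: T→X; M→X; B→Z.
Only (T, X) has each player best-responding; Nash payoffs (0, 6).
R earns 3 sequentially versus 0 at the Nash outcome: better off.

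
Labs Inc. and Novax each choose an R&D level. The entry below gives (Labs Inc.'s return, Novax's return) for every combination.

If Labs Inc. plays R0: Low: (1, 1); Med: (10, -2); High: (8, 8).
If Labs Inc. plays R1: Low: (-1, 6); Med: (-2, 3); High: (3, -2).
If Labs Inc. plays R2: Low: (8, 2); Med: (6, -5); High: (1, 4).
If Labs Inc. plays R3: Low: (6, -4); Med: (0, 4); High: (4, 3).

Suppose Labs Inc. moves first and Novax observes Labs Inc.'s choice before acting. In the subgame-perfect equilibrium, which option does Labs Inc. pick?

Work backward from Novax's decision.
- R0: BR = High, leader payoff 8.
- R1: BR = Low, leader payoff -1.
- R2: BR = High, leader payoff 1.
- R3: BR = Med, leader payoff 0.
Labs Inc.'s induced payoffs are 8, -1, 1, 0, so Labs Inc. commits to R0. Subgame-perfect outcome: (R0, High) with payoffs (8, 8).

R0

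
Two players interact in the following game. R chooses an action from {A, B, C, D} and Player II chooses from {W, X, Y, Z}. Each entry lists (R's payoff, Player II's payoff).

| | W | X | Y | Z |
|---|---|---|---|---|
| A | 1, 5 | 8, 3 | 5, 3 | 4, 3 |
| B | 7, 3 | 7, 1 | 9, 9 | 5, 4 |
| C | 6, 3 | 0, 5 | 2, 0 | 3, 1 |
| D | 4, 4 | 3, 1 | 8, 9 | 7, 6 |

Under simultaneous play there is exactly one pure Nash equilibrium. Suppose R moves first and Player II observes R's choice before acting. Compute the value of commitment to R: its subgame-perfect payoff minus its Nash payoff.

Work backward from Player II's decision.
- A: BR = W, leader payoff 1.
- B: BR = Y, leader payoff 9.
- C: BR = X, leader payoff 0.
- D: BR = Y, leader payoff 8.
Maximizing over 1, 9, 0, 8, R chooses B. Subgame-perfect outcome: (B, Y) with payoffs (9, 9).
Under simultaneous play:
R's best replies: W→B; X→A; Y→B; Z→D.
Player II's best replies: A→W; B→Y; C→X; D→Y.
The unique mutual best reply is (B, Y), giving (9, 9).
R's commitment gain: 9 − 9 = 0.

0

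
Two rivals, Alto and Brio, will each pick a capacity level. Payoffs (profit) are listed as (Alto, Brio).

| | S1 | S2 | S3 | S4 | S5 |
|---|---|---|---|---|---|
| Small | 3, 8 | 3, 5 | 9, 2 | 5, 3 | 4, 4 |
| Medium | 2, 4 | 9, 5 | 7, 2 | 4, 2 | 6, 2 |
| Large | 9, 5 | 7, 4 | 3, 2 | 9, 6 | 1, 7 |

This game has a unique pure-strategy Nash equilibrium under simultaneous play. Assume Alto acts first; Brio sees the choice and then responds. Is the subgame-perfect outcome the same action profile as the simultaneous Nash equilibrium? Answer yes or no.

yes

Work backward from Brio's decision.
- Small → Brio plays S1 (best of 8, 5, 2, 3, 4); Alto gets 3.
- Medium → Brio plays S2 (best of 4, 5, 2, 2, 2); Alto gets 9.
- Large → Brio plays S5 (best of 5, 4, 2, 6, 7); Alto gets 1.
Alto's induced payoffs are 3, 9, 1, so Alto commits to Medium. Subgame-perfect outcome: (Medium, S2) with payoffs (9, 5).
Under simultaneous play:
Alto's best replies: S1→Large; S2→Medium; S3→Small; S4→Large; S5→Medium.
Brio's best replies: Small→S1; Medium→S2; Large→S5.
Only (Medium, S2) has each player best-responding; Nash payoffs (9, 5).
Sequential outcome (Medium, S2) coincides with the Nash profile (Medium, S2).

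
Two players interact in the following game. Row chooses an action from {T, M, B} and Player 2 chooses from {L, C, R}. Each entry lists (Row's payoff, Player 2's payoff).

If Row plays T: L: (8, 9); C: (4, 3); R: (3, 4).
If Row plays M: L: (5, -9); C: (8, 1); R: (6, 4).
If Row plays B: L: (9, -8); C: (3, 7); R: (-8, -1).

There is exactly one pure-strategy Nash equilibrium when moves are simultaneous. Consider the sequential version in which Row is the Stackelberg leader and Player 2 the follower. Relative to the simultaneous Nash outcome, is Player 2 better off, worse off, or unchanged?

Work backward from Player 2's decision.
- T: Player 2 compares 9, 3, 4 and picks L; Row would get 8.
- M: Player 2 compares -9, 1, 4 and picks R; Row would get 6.
- B: Player 2 compares -8, 7, -1 and picks C; Row would get 3.
Maximizing over 8, 6, 3, Row chooses T. Subgame-perfect outcome: (T, L) with payoffs (8, 9).
Under simultaneous play:
Row's best replies: L→B; C→M; R→M.
Player 2's best replies: T→L; M→R; B→C.
The unique mutual best reply is (M, R), giving (6, 4).
Player 2 earns 9 sequentially versus 4 at the Nash outcome: better off.

better off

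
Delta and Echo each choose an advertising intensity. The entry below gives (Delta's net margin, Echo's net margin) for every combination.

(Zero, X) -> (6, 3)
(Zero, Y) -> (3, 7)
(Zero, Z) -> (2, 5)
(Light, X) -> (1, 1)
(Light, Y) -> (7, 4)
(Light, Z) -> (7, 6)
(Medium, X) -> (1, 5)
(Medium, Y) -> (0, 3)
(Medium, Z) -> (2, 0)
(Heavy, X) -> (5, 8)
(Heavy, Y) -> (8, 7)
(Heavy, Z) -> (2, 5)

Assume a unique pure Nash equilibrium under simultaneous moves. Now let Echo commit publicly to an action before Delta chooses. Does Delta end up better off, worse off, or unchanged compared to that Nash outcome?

Backward induction with Echo moving first.
- X → Delta plays Zero (best of 6, 1, 1, 5); Echo gets 3.
- Y → Delta plays Heavy (best of 3, 7, 0, 8); Echo gets 7.
- Z → Delta plays Light (best of 2, 7, 2, 2); Echo gets 6.
Among 3, 7, 6, the best is 7 at Y. Subgame-perfect outcome: (Heavy, Y) with payoffs (8, 7).
For the simultaneous game, intersect best replies.
Delta's best replies: X→Zero; Y→Heavy; Z→Light.
Echo's best replies: Zero→Y; Light→Z; Medium→X; Heavy→X.
Only (Light, Z) has each player best-responding; Nash payoffs (7, 6).
Delta earns 8 sequentially versus 7 at the Nash outcome: better off.

better off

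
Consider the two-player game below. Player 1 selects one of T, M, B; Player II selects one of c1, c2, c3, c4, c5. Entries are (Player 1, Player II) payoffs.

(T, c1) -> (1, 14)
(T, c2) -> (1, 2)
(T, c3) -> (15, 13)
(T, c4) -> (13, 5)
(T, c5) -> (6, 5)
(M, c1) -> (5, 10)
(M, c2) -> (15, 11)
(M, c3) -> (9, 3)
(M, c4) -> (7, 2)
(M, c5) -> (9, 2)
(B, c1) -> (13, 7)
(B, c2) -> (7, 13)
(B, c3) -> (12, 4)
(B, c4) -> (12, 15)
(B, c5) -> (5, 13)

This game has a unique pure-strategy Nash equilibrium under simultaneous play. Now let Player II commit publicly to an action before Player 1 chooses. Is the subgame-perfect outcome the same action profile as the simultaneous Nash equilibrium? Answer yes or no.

Solve by backward induction (Player II leads).
- c1: Player 1 compares 1, 5, 13 and picks B; Player II would get 7.
- c2: Player 1 compares 1, 15, 7 and picks M; Player II would get 11.
- c3: Player 1 compares 15, 9, 12 and picks T; Player II would get 13.
- c4: Player 1 compares 13, 7, 12 and picks T; Player II would get 5.
- c5: Player 1 compares 6, 9, 5 and picks M; Player II would get 2.
Player II's induced payoffs are 7, 11, 13, 5, 2, so Player II commits to c3. Subgame-perfect outcome: (T, c3) with payoffs (15, 13).
For the simultaneous game, intersect best replies.
Player 1's best replies: c1→B; c2→M; c3→T; c4→T; c5→M.
Player II's best replies: T→c1; M→c2; B→c4.
Only (M, c2) has each player best-responding; Nash payoffs (15, 11).
Sequential outcome (T, c3) differs from the Nash profile (M, c2).

no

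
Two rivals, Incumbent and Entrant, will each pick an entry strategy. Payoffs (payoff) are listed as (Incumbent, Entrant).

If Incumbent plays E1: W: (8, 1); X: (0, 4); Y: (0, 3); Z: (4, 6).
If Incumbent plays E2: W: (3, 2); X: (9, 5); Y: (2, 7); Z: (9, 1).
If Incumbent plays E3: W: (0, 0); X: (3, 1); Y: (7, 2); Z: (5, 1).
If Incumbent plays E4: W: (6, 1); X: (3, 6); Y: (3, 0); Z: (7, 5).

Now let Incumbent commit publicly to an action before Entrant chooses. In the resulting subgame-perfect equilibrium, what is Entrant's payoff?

2

Entrant best-responds to each possible Incumbent move:
- E1 → Entrant plays Z (best of 1, 4, 3, 6); Incumbent gets 4.
- E2 → Entrant plays Y (best of 2, 5, 7, 1); Incumbent gets 2.
- E3 → Entrant plays Y (best of 0, 1, 2, 1); Incumbent gets 7.
- E4 → Entrant plays X (best of 1, 6, 0, 5); Incumbent gets 3.
Maximizing over 4, 2, 7, 3, Incumbent chooses E3. Subgame-perfect outcome: (E3, Y) with payoffs (7, 2).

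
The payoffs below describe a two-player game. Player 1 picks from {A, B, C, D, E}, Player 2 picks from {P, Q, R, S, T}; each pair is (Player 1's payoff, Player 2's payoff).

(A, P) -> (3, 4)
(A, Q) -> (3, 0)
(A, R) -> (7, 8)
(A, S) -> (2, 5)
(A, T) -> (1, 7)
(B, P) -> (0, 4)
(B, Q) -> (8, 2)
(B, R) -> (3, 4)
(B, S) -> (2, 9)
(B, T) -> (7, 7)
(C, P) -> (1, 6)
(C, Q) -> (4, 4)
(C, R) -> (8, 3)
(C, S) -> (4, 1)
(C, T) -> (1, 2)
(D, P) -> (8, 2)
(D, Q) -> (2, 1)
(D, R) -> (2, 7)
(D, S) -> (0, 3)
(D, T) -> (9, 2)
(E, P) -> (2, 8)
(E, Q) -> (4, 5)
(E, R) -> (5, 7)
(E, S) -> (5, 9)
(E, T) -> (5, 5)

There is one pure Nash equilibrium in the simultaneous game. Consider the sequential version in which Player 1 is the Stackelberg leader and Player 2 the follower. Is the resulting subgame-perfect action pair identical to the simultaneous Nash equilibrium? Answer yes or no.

Work backward from Player 2's decision.
- A: Player 2 compares 4, 0, 8, 5, 7 and picks R; Player 1 would get 7.
- B: Player 2 compares 4, 2, 4, 9, 7 and picks S; Player 1 would get 2.
- C: Player 2 compares 6, 4, 3, 1, 2 and picks P; Player 1 would get 1.
- D: Player 2 compares 2, 1, 7, 3, 2 and picks R; Player 1 would get 2.
- E: Player 2 compares 8, 5, 7, 9, 5 and picks S; Player 1 would get 5.
Among 7, 2, 1, 2, 5, the best is 7 at A. Subgame-perfect outcome: (A, R) with payoffs (7, 8).
Under simultaneous play:
Player 1's best replies: P→D; Q→B; R→C; S→E; T→D.
Player 2's best replies: A→R; B→S; C→P; D→R; E→S.
The unique mutual best reply is (E, S), giving (5, 9).
Sequential outcome (A, R) differs from the Nash profile (E, S).

no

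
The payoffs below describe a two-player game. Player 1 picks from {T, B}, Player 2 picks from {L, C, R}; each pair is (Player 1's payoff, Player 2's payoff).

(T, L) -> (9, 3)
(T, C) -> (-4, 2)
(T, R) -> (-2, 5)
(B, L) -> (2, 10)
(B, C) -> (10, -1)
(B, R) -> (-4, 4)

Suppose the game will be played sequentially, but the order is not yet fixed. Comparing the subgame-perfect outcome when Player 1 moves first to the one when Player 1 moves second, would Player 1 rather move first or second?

first

If Player 1 leads: Player 2's best replies are T→R, B→L; Player 1's induced payoffs -2, 2; outcome (B, L), payoffs (2, 10).
If Player 2 leads: Player 1's best replies are L→T, C→B, R→T; Player 2's induced payoffs 3, -1, 5; outcome (T, R), payoffs (-2, 5).
Player 1 gets 2 moving first and -2 moving second, so Player 1 prefers to move first.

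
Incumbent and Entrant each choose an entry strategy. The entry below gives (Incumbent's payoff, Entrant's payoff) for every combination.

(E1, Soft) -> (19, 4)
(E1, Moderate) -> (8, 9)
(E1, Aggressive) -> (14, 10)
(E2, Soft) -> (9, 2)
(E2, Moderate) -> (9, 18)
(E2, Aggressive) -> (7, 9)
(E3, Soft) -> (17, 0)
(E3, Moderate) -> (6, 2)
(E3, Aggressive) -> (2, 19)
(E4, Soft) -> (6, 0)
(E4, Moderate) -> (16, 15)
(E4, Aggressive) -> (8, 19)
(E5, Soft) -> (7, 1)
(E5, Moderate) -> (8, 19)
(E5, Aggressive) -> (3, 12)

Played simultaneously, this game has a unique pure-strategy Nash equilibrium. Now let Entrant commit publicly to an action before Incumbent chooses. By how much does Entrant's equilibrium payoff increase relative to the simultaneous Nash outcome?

5

Incumbent best-responds to each possible Entrant move:
- Soft: Incumbent compares 19, 9, 17, 6, 7 and picks E1; Entrant would get 4.
- Moderate: Incumbent compares 8, 9, 6, 16, 8 and picks E4; Entrant would get 15.
- Aggressive: Incumbent compares 14, 7, 2, 8, 3 and picks E1; Entrant would get 10.
Entrant's induced payoffs are 4, 15, 10, so Entrant commits to Moderate. Subgame-perfect outcome: (E4, Moderate) with payoffs (16, 15).
Now find the simultaneous Nash equilibrium.
Incumbent's best replies: Soft→E1; Moderate→E4; Aggressive→E1.
Entrant's best replies: E1→Aggressive; E2→Moderate; E3→Aggressive; E4→Aggressive; E5→Moderate.
Only (E1, Aggressive) has each player best-responding; Nash payoffs (14, 10).
Entrant's commitment gain: 15 − 10 = 5.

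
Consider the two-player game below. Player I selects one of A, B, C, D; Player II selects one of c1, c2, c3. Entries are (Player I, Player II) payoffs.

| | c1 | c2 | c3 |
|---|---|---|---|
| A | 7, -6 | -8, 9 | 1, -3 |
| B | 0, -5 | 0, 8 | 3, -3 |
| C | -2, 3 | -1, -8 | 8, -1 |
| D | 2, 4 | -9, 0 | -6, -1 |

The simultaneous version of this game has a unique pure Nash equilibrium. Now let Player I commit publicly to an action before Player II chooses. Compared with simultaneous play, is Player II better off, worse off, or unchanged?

worse off

Backward induction with Player I moving first.
- A: BR = c2, leader payoff -8.
- B: BR = c2, leader payoff 0.
- C: BR = c1, leader payoff -2.
- D: BR = c1, leader payoff 2.
Among -8, 0, -2, 2, the best is 2 at D. Subgame-perfect outcome: (D, c1) with payoffs (2, 4).
Now find the simultaneous Nash equilibrium.
Player I's best replies: c1→A; c2→B; c3→C.
Player II's best replies: A→c2; B→c2; C→c1; D→c1.
Only (B, c2) has each player best-responding; Nash payoffs (0, 8).
Player II earns 4 sequentially versus 8 at the Nash outcome: worse off.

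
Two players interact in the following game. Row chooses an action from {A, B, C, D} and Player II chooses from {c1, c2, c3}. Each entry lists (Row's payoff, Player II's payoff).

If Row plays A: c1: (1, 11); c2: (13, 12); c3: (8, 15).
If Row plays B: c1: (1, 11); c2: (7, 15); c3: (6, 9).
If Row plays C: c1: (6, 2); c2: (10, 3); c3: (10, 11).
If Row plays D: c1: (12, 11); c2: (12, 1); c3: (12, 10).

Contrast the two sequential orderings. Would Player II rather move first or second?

If Row leads: Player II's best replies are A→c3, B→c2, C→c3, D→c1; Row's induced payoffs 8, 7, 10, 12; outcome (D, c1), payoffs (12, 11).
If Player II leads: Row's best replies are c1→D, c2→A, c3→D; Player II's induced payoffs 11, 12, 10; outcome (A, c2), payoffs (13, 12).
Player II gets 12 moving first and 11 moving second, so Player II prefers to move first.

first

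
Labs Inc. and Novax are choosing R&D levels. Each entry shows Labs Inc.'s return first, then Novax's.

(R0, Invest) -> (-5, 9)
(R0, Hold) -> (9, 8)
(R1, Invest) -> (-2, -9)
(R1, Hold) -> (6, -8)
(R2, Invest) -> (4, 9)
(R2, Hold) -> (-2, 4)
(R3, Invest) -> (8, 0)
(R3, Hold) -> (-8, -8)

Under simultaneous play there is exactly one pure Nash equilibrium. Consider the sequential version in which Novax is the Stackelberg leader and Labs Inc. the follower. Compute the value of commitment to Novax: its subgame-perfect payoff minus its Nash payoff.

8

Solve by backward induction (Novax leads).
- Invest: Labs Inc. compares -5, -2, 4, 8 and picks R3; Novax would get 0.
- Hold: Labs Inc. compares 9, 6, -2, -8 and picks R0; Novax would get 8.
Maximizing over 0, 8, Novax chooses Hold. Subgame-perfect outcome: (R0, Hold) with payoffs (9, 8).
Under simultaneous play:
Labs Inc.'s best replies: Invest→R3; Hold→R0.
Novax's best replies: R0→Invest; R1→Hold; R2→Invest; R3→Invest.
The unique mutual best reply is (R3, Invest), giving (8, 0).
Novax's commitment gain: 8 − 0 = 8.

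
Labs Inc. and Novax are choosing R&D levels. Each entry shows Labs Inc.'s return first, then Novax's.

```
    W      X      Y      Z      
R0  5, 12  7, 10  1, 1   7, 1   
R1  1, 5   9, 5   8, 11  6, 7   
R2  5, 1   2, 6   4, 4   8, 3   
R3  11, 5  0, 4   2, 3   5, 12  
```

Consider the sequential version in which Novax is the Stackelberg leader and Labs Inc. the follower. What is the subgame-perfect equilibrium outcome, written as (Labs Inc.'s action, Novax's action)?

Solve by backward induction (Novax leads).
- W → Labs Inc. plays R3 (best of 5, 1, 5, 11); Novax gets 5.
- X → Labs Inc. plays R1 (best of 7, 9, 2, 0); Novax gets 5.
- Y → Labs Inc. plays R1 (best of 1, 8, 4, 2); Novax gets 11.
- Z → Labs Inc. plays R2 (best of 7, 6, 8, 5); Novax gets 3.
Novax's induced payoffs are 5, 5, 11, 3, so Novax commits to Y. Subgame-perfect outcome: (R1, Y) with payoffs (8, 11).

(R1, Y)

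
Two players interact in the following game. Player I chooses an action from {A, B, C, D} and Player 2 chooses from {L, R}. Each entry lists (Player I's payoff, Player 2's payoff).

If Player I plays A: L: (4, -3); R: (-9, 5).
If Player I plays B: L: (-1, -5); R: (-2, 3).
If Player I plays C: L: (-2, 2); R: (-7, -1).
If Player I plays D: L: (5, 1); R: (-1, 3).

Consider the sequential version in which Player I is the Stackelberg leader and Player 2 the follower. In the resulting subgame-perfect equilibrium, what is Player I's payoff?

-1

Backward induction with Player I moving first.
- A: BR = R, leader payoff -9.
- B: BR = R, leader payoff -2.
- C: BR = L, leader payoff -2.
- D: BR = R, leader payoff -1.
Among -9, -2, -2, -1, the best is -1 at D. Subgame-perfect outcome: (D, R) with payoffs (-1, 3).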